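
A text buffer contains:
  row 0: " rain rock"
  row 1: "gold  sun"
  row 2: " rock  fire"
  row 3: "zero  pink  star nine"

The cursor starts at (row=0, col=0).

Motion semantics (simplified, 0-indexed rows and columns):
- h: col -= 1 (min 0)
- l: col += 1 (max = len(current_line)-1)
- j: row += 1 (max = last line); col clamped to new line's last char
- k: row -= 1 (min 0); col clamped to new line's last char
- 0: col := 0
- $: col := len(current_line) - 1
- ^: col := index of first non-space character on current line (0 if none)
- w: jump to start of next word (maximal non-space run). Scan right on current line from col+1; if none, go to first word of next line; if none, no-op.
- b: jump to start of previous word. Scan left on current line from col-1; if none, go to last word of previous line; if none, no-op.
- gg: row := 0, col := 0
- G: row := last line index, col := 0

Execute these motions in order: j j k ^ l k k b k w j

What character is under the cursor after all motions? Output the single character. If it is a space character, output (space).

Answer: s

Derivation:
After 1 (j): row=1 col=0 char='g'
After 2 (j): row=2 col=0 char='_'
After 3 (k): row=1 col=0 char='g'
After 4 (^): row=1 col=0 char='g'
After 5 (l): row=1 col=1 char='o'
After 6 (k): row=0 col=1 char='r'
After 7 (k): row=0 col=1 char='r'
After 8 (b): row=0 col=1 char='r'
After 9 (k): row=0 col=1 char='r'
After 10 (w): row=0 col=6 char='r'
After 11 (j): row=1 col=6 char='s'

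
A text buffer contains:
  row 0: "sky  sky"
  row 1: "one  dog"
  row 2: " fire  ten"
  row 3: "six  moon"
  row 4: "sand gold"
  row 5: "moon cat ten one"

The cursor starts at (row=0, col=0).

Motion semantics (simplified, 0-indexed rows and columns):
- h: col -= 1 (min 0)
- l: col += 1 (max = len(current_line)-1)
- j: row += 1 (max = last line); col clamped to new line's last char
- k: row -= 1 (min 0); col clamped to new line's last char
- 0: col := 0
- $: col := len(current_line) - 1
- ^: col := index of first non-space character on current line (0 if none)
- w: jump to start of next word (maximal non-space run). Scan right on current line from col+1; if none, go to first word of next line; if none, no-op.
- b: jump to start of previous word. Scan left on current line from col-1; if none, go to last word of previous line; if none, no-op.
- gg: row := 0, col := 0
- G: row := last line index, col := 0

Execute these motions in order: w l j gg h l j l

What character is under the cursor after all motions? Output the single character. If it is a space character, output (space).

Answer: e

Derivation:
After 1 (w): row=0 col=5 char='s'
After 2 (l): row=0 col=6 char='k'
After 3 (j): row=1 col=6 char='o'
After 4 (gg): row=0 col=0 char='s'
After 5 (h): row=0 col=0 char='s'
After 6 (l): row=0 col=1 char='k'
After 7 (j): row=1 col=1 char='n'
After 8 (l): row=1 col=2 char='e'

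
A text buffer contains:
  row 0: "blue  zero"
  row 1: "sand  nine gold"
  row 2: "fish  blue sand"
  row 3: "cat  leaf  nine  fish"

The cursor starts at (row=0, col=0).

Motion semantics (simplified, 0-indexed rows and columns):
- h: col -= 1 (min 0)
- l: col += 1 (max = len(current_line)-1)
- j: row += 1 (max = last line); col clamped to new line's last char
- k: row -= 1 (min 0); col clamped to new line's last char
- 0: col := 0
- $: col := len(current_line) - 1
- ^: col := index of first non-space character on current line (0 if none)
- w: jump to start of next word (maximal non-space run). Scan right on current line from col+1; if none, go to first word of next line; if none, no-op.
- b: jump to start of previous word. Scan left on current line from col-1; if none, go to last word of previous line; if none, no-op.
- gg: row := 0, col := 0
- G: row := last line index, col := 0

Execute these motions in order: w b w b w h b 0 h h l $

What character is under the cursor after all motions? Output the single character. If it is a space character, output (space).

After 1 (w): row=0 col=6 char='z'
After 2 (b): row=0 col=0 char='b'
After 3 (w): row=0 col=6 char='z'
After 4 (b): row=0 col=0 char='b'
After 5 (w): row=0 col=6 char='z'
After 6 (h): row=0 col=5 char='_'
After 7 (b): row=0 col=0 char='b'
After 8 (0): row=0 col=0 char='b'
After 9 (h): row=0 col=0 char='b'
After 10 (h): row=0 col=0 char='b'
After 11 (l): row=0 col=1 char='l'
After 12 ($): row=0 col=9 char='o'

Answer: o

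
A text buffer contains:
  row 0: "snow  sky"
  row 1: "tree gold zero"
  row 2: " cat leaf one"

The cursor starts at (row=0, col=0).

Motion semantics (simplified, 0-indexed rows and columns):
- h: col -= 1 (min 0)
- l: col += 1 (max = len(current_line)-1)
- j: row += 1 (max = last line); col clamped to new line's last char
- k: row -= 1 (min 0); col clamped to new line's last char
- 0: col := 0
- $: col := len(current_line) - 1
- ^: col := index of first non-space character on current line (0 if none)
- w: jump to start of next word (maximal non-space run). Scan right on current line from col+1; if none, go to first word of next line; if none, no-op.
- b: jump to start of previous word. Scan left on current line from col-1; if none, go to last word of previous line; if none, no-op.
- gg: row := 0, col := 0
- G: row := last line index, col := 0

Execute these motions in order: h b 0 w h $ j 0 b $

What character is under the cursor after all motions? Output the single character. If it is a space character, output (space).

Answer: y

Derivation:
After 1 (h): row=0 col=0 char='s'
After 2 (b): row=0 col=0 char='s'
After 3 (0): row=0 col=0 char='s'
After 4 (w): row=0 col=6 char='s'
After 5 (h): row=0 col=5 char='_'
After 6 ($): row=0 col=8 char='y'
After 7 (j): row=1 col=8 char='d'
After 8 (0): row=1 col=0 char='t'
After 9 (b): row=0 col=6 char='s'
After 10 ($): row=0 col=8 char='y'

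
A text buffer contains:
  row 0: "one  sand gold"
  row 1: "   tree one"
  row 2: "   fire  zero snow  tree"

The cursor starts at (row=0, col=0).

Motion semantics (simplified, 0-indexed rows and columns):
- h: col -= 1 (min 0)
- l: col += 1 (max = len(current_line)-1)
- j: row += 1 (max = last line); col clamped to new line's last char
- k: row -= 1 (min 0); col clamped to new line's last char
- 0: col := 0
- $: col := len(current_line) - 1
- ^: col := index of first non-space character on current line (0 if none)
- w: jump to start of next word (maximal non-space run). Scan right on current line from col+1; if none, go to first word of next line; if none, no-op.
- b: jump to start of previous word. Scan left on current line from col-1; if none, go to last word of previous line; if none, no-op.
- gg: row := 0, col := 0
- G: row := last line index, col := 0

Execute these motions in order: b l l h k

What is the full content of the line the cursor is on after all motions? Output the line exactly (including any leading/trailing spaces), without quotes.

After 1 (b): row=0 col=0 char='o'
After 2 (l): row=0 col=1 char='n'
After 3 (l): row=0 col=2 char='e'
After 4 (h): row=0 col=1 char='n'
After 5 (k): row=0 col=1 char='n'

Answer: one  sand gold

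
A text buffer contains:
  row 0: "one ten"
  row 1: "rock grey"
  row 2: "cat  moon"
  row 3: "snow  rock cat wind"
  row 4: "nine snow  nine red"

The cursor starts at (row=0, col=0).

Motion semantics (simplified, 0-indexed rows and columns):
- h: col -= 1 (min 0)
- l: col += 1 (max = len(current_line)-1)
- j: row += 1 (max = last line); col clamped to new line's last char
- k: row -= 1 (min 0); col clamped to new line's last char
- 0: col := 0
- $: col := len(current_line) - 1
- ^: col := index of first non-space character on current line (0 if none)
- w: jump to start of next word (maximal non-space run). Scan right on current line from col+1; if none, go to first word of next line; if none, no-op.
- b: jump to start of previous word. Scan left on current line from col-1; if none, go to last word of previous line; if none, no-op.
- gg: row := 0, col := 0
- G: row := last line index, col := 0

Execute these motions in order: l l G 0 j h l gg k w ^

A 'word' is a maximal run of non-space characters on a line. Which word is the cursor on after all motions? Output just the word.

Answer: one

Derivation:
After 1 (l): row=0 col=1 char='n'
After 2 (l): row=0 col=2 char='e'
After 3 (G): row=4 col=0 char='n'
After 4 (0): row=4 col=0 char='n'
After 5 (j): row=4 col=0 char='n'
After 6 (h): row=4 col=0 char='n'
After 7 (l): row=4 col=1 char='i'
After 8 (gg): row=0 col=0 char='o'
After 9 (k): row=0 col=0 char='o'
After 10 (w): row=0 col=4 char='t'
After 11 (^): row=0 col=0 char='o'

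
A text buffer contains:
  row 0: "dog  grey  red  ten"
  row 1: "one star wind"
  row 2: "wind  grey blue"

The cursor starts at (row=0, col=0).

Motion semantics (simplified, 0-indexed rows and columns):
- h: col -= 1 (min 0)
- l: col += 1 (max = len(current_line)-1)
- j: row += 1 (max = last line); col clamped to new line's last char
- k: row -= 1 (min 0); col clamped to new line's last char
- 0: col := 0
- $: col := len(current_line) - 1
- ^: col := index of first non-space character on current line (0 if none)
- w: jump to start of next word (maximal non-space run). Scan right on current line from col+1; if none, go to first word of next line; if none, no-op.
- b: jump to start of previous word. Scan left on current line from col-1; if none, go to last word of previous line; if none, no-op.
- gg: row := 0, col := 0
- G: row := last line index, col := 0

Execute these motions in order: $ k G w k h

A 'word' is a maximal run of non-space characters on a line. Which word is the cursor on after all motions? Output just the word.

Answer: star

Derivation:
After 1 ($): row=0 col=18 char='n'
After 2 (k): row=0 col=18 char='n'
After 3 (G): row=2 col=0 char='w'
After 4 (w): row=2 col=6 char='g'
After 5 (k): row=1 col=6 char='a'
After 6 (h): row=1 col=5 char='t'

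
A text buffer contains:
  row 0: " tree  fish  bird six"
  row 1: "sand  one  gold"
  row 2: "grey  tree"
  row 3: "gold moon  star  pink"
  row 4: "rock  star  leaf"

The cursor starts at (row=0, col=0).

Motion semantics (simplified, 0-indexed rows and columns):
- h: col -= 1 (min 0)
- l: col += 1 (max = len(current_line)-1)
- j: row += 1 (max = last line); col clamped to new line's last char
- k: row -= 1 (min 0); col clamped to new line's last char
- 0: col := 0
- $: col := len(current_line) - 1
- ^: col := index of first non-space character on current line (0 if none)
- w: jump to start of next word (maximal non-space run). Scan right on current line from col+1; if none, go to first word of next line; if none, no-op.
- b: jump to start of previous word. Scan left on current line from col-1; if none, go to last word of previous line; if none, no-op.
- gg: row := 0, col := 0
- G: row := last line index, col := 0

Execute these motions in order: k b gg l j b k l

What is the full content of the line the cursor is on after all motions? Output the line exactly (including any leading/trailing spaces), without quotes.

After 1 (k): row=0 col=0 char='_'
After 2 (b): row=0 col=0 char='_'
After 3 (gg): row=0 col=0 char='_'
After 4 (l): row=0 col=1 char='t'
After 5 (j): row=1 col=1 char='a'
After 6 (b): row=1 col=0 char='s'
After 7 (k): row=0 col=0 char='_'
After 8 (l): row=0 col=1 char='t'

Answer:  tree  fish  bird six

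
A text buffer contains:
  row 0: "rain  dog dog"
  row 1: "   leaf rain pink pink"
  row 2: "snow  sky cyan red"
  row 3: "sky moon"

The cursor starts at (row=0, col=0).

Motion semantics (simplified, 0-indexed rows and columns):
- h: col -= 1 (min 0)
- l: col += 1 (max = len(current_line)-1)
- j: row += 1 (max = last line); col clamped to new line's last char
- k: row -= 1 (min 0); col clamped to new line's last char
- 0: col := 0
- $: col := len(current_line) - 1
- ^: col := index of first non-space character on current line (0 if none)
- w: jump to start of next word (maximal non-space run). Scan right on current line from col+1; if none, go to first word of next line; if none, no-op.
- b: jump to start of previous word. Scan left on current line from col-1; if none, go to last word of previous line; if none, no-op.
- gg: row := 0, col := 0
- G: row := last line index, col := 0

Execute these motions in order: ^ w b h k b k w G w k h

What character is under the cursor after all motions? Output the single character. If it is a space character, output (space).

Answer: w

Derivation:
After 1 (^): row=0 col=0 char='r'
After 2 (w): row=0 col=6 char='d'
After 3 (b): row=0 col=0 char='r'
After 4 (h): row=0 col=0 char='r'
After 5 (k): row=0 col=0 char='r'
After 6 (b): row=0 col=0 char='r'
After 7 (k): row=0 col=0 char='r'
After 8 (w): row=0 col=6 char='d'
After 9 (G): row=3 col=0 char='s'
After 10 (w): row=3 col=4 char='m'
After 11 (k): row=2 col=4 char='_'
After 12 (h): row=2 col=3 char='w'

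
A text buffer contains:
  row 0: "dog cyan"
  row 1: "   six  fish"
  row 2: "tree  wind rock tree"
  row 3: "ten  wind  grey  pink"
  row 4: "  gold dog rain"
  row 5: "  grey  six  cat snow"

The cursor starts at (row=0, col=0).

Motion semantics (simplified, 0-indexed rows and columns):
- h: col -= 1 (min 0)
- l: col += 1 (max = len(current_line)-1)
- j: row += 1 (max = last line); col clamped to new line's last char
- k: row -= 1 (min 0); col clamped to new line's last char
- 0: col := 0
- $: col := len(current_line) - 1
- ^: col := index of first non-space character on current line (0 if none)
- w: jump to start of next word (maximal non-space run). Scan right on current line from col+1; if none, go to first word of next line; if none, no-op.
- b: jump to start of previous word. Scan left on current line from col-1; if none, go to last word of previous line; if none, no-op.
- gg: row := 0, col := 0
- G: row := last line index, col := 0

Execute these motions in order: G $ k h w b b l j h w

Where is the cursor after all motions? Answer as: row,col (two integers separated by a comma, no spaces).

After 1 (G): row=5 col=0 char='_'
After 2 ($): row=5 col=20 char='w'
After 3 (k): row=4 col=14 char='n'
After 4 (h): row=4 col=13 char='i'
After 5 (w): row=5 col=2 char='g'
After 6 (b): row=4 col=11 char='r'
After 7 (b): row=4 col=7 char='d'
After 8 (l): row=4 col=8 char='o'
After 9 (j): row=5 col=8 char='s'
After 10 (h): row=5 col=7 char='_'
After 11 (w): row=5 col=8 char='s'

Answer: 5,8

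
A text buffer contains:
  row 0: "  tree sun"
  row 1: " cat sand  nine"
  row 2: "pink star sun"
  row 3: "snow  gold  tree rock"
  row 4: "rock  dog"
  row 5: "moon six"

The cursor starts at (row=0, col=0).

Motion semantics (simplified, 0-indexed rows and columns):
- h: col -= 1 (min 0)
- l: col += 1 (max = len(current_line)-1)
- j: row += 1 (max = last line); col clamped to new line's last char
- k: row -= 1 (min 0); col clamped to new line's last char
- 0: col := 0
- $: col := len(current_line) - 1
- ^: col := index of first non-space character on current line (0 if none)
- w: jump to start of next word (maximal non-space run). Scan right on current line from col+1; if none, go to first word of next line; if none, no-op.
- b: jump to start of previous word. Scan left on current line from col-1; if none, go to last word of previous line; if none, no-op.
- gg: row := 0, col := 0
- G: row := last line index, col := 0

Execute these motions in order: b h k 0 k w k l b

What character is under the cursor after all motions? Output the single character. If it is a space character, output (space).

After 1 (b): row=0 col=0 char='_'
After 2 (h): row=0 col=0 char='_'
After 3 (k): row=0 col=0 char='_'
After 4 (0): row=0 col=0 char='_'
After 5 (k): row=0 col=0 char='_'
After 6 (w): row=0 col=2 char='t'
After 7 (k): row=0 col=2 char='t'
After 8 (l): row=0 col=3 char='r'
After 9 (b): row=0 col=2 char='t'

Answer: t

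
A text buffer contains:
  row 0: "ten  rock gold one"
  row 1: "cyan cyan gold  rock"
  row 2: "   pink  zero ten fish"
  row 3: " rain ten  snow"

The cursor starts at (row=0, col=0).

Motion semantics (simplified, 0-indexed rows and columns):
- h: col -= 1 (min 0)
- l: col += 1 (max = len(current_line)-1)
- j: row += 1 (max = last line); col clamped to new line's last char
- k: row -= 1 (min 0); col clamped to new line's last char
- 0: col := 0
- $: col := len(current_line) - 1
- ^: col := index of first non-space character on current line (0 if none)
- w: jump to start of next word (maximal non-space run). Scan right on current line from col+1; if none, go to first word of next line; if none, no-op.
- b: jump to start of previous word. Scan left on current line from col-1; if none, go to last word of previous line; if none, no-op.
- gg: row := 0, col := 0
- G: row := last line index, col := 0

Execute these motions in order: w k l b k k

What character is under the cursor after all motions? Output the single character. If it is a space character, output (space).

Answer: r

Derivation:
After 1 (w): row=0 col=5 char='r'
After 2 (k): row=0 col=5 char='r'
After 3 (l): row=0 col=6 char='o'
After 4 (b): row=0 col=5 char='r'
After 5 (k): row=0 col=5 char='r'
After 6 (k): row=0 col=5 char='r'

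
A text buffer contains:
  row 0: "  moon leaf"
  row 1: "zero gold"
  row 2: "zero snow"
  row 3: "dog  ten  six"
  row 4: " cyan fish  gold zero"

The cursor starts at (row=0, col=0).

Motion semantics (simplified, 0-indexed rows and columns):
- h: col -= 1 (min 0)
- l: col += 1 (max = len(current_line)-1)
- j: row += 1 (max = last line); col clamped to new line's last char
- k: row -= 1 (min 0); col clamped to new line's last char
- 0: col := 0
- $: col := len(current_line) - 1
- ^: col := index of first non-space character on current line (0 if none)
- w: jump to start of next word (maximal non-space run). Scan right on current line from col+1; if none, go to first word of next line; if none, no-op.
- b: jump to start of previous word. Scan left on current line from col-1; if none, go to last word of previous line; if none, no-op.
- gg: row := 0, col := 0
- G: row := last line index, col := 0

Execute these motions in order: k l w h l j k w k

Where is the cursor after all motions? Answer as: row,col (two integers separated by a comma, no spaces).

After 1 (k): row=0 col=0 char='_'
After 2 (l): row=0 col=1 char='_'
After 3 (w): row=0 col=2 char='m'
After 4 (h): row=0 col=1 char='_'
After 5 (l): row=0 col=2 char='m'
After 6 (j): row=1 col=2 char='r'
After 7 (k): row=0 col=2 char='m'
After 8 (w): row=0 col=7 char='l'
After 9 (k): row=0 col=7 char='l'

Answer: 0,7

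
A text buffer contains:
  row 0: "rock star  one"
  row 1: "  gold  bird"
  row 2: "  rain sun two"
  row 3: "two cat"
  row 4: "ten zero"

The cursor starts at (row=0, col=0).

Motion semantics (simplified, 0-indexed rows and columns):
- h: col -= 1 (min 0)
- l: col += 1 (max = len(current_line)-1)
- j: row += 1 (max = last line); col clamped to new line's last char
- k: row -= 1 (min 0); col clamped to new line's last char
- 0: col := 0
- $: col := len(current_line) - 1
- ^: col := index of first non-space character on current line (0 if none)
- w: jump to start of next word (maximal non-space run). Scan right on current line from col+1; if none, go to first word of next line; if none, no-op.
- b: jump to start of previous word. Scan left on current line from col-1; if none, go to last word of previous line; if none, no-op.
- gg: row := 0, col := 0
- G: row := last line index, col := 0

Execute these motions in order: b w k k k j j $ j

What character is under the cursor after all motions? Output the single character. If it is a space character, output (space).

Answer: t

Derivation:
After 1 (b): row=0 col=0 char='r'
After 2 (w): row=0 col=5 char='s'
After 3 (k): row=0 col=5 char='s'
After 4 (k): row=0 col=5 char='s'
After 5 (k): row=0 col=5 char='s'
After 6 (j): row=1 col=5 char='d'
After 7 (j): row=2 col=5 char='n'
After 8 ($): row=2 col=13 char='o'
After 9 (j): row=3 col=6 char='t'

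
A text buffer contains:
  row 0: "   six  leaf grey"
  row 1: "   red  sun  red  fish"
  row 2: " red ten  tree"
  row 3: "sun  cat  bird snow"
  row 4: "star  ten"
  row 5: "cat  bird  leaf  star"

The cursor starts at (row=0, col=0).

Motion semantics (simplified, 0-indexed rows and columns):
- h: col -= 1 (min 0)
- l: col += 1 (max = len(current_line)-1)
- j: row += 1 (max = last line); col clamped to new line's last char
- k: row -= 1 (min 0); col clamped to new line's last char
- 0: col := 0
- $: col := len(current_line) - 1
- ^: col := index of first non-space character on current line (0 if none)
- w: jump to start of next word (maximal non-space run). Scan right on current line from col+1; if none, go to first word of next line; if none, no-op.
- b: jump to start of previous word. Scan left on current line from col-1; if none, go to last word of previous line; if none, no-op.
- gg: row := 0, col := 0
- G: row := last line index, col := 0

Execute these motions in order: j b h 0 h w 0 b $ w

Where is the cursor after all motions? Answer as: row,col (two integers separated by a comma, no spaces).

Answer: 1,3

Derivation:
After 1 (j): row=1 col=0 char='_'
After 2 (b): row=0 col=13 char='g'
After 3 (h): row=0 col=12 char='_'
After 4 (0): row=0 col=0 char='_'
After 5 (h): row=0 col=0 char='_'
After 6 (w): row=0 col=3 char='s'
After 7 (0): row=0 col=0 char='_'
After 8 (b): row=0 col=0 char='_'
After 9 ($): row=0 col=16 char='y'
After 10 (w): row=1 col=3 char='r'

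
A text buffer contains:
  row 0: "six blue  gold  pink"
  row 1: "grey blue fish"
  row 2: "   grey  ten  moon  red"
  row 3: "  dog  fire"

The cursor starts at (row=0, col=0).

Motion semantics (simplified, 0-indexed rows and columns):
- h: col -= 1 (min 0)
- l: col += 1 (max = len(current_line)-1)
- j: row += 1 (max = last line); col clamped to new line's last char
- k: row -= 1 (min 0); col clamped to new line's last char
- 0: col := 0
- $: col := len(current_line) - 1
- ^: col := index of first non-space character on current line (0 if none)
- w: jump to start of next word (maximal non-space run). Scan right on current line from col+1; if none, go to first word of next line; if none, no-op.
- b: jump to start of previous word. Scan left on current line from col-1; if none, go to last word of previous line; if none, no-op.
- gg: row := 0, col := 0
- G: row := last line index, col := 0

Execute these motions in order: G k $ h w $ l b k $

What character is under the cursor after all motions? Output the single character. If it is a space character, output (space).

After 1 (G): row=3 col=0 char='_'
After 2 (k): row=2 col=0 char='_'
After 3 ($): row=2 col=22 char='d'
After 4 (h): row=2 col=21 char='e'
After 5 (w): row=3 col=2 char='d'
After 6 ($): row=3 col=10 char='e'
After 7 (l): row=3 col=10 char='e'
After 8 (b): row=3 col=7 char='f'
After 9 (k): row=2 col=7 char='_'
After 10 ($): row=2 col=22 char='d'

Answer: d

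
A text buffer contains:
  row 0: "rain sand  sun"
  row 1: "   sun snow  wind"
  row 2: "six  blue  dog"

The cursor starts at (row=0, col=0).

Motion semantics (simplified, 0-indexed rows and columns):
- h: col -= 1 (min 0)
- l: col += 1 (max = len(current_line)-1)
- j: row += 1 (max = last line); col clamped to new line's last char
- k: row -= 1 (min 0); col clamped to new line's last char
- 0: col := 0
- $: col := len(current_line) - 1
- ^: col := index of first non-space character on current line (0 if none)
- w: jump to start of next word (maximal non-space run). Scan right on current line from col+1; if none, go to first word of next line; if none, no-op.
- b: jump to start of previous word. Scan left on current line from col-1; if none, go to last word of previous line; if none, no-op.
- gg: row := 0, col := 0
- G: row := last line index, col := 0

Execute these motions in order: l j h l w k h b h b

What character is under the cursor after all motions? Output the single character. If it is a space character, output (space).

Answer: r

Derivation:
After 1 (l): row=0 col=1 char='a'
After 2 (j): row=1 col=1 char='_'
After 3 (h): row=1 col=0 char='_'
After 4 (l): row=1 col=1 char='_'
After 5 (w): row=1 col=3 char='s'
After 6 (k): row=0 col=3 char='n'
After 7 (h): row=0 col=2 char='i'
After 8 (b): row=0 col=0 char='r'
After 9 (h): row=0 col=0 char='r'
After 10 (b): row=0 col=0 char='r'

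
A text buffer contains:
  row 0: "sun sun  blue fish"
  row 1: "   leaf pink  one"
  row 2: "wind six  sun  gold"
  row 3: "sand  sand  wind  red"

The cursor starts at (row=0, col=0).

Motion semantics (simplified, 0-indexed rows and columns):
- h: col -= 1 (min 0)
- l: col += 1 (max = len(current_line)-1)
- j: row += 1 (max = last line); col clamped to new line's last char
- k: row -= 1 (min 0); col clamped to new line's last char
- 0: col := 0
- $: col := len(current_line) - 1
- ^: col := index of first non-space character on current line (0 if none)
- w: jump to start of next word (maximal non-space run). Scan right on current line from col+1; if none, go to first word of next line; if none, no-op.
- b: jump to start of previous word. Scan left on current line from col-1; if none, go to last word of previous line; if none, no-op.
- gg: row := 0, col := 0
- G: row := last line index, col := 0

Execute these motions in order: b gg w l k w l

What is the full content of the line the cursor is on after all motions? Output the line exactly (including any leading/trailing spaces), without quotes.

After 1 (b): row=0 col=0 char='s'
After 2 (gg): row=0 col=0 char='s'
After 3 (w): row=0 col=4 char='s'
After 4 (l): row=0 col=5 char='u'
After 5 (k): row=0 col=5 char='u'
After 6 (w): row=0 col=9 char='b'
After 7 (l): row=0 col=10 char='l'

Answer: sun sun  blue fish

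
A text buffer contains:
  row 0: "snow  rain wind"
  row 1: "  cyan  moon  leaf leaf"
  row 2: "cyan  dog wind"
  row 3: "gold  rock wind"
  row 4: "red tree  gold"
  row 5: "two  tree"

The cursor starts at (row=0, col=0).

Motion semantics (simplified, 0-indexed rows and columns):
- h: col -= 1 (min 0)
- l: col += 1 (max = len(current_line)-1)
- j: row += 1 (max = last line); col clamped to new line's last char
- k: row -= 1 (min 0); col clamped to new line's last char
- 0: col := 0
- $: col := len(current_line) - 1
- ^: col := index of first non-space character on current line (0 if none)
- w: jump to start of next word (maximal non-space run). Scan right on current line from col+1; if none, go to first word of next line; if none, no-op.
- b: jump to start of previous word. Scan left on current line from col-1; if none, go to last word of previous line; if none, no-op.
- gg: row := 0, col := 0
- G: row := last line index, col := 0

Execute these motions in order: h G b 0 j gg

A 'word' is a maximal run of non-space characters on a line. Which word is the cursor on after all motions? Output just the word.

Answer: snow

Derivation:
After 1 (h): row=0 col=0 char='s'
After 2 (G): row=5 col=0 char='t'
After 3 (b): row=4 col=10 char='g'
After 4 (0): row=4 col=0 char='r'
After 5 (j): row=5 col=0 char='t'
After 6 (gg): row=0 col=0 char='s'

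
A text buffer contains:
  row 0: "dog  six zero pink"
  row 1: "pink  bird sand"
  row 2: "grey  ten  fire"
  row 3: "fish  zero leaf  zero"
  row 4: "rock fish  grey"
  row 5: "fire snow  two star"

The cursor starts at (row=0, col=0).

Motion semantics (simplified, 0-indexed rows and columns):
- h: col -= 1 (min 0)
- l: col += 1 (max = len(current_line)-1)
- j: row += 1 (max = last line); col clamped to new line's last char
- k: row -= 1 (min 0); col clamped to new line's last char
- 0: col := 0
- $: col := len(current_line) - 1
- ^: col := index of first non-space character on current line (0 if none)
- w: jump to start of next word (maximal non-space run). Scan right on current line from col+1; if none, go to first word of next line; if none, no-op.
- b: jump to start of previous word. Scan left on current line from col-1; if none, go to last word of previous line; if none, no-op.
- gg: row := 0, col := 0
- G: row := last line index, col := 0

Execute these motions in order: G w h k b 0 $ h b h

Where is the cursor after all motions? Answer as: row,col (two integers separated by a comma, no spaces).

Answer: 4,10

Derivation:
After 1 (G): row=5 col=0 char='f'
After 2 (w): row=5 col=5 char='s'
After 3 (h): row=5 col=4 char='_'
After 4 (k): row=4 col=4 char='_'
After 5 (b): row=4 col=0 char='r'
After 6 (0): row=4 col=0 char='r'
After 7 ($): row=4 col=14 char='y'
After 8 (h): row=4 col=13 char='e'
After 9 (b): row=4 col=11 char='g'
After 10 (h): row=4 col=10 char='_'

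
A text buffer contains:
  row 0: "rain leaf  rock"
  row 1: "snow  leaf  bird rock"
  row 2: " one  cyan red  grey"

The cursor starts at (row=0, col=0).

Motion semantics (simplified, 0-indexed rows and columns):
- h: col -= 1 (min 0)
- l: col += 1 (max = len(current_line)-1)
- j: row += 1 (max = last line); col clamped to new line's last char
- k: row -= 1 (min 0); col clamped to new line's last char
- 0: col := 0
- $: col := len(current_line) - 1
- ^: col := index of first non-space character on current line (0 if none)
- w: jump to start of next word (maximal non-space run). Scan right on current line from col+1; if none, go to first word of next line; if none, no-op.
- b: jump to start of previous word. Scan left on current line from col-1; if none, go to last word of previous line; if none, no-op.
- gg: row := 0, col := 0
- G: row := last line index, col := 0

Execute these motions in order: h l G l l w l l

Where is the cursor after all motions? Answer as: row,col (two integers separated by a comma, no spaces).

After 1 (h): row=0 col=0 char='r'
After 2 (l): row=0 col=1 char='a'
After 3 (G): row=2 col=0 char='_'
After 4 (l): row=2 col=1 char='o'
After 5 (l): row=2 col=2 char='n'
After 6 (w): row=2 col=6 char='c'
After 7 (l): row=2 col=7 char='y'
After 8 (l): row=2 col=8 char='a'

Answer: 2,8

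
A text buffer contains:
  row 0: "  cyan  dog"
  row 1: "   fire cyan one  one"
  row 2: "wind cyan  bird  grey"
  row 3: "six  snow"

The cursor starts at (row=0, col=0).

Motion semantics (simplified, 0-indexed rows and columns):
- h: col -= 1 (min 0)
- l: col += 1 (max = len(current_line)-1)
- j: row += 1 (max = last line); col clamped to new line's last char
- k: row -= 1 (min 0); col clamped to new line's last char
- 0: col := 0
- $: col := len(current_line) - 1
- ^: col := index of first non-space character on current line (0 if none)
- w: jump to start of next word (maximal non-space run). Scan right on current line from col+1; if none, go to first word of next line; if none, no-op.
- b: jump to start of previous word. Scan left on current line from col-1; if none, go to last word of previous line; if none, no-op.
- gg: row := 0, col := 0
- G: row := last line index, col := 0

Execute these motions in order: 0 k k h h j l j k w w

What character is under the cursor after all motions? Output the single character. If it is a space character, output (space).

Answer: c

Derivation:
After 1 (0): row=0 col=0 char='_'
After 2 (k): row=0 col=0 char='_'
After 3 (k): row=0 col=0 char='_'
After 4 (h): row=0 col=0 char='_'
After 5 (h): row=0 col=0 char='_'
After 6 (j): row=1 col=0 char='_'
After 7 (l): row=1 col=1 char='_'
After 8 (j): row=2 col=1 char='i'
After 9 (k): row=1 col=1 char='_'
After 10 (w): row=1 col=3 char='f'
After 11 (w): row=1 col=8 char='c'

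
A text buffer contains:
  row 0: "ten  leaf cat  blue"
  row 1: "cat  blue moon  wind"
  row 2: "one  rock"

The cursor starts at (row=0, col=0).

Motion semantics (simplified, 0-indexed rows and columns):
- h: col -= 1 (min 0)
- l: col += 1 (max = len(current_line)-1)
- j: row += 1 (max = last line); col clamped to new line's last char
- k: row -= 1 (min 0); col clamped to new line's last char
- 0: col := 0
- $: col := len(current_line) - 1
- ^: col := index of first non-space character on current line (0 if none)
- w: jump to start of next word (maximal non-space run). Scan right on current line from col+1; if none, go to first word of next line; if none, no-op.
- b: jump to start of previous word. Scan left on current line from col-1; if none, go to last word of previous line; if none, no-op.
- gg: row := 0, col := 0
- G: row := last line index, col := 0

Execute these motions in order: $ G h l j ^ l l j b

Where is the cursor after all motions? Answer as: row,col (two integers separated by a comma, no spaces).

Answer: 2,0

Derivation:
After 1 ($): row=0 col=18 char='e'
After 2 (G): row=2 col=0 char='o'
After 3 (h): row=2 col=0 char='o'
After 4 (l): row=2 col=1 char='n'
After 5 (j): row=2 col=1 char='n'
After 6 (^): row=2 col=0 char='o'
After 7 (l): row=2 col=1 char='n'
After 8 (l): row=2 col=2 char='e'
After 9 (j): row=2 col=2 char='e'
After 10 (b): row=2 col=0 char='o'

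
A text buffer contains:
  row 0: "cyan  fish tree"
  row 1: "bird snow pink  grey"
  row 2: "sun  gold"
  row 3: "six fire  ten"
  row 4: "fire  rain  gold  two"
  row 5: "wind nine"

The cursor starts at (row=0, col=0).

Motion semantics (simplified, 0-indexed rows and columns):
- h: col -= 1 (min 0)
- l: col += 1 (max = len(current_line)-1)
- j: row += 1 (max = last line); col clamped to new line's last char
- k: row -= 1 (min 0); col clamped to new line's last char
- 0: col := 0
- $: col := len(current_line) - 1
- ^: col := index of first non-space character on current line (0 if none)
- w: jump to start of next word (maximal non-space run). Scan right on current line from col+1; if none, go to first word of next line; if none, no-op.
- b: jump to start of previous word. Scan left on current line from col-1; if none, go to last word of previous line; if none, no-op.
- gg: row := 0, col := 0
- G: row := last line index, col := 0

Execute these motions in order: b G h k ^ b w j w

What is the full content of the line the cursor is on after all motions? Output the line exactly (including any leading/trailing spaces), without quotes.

Answer: wind nine

Derivation:
After 1 (b): row=0 col=0 char='c'
After 2 (G): row=5 col=0 char='w'
After 3 (h): row=5 col=0 char='w'
After 4 (k): row=4 col=0 char='f'
After 5 (^): row=4 col=0 char='f'
After 6 (b): row=3 col=10 char='t'
After 7 (w): row=4 col=0 char='f'
After 8 (j): row=5 col=0 char='w'
After 9 (w): row=5 col=5 char='n'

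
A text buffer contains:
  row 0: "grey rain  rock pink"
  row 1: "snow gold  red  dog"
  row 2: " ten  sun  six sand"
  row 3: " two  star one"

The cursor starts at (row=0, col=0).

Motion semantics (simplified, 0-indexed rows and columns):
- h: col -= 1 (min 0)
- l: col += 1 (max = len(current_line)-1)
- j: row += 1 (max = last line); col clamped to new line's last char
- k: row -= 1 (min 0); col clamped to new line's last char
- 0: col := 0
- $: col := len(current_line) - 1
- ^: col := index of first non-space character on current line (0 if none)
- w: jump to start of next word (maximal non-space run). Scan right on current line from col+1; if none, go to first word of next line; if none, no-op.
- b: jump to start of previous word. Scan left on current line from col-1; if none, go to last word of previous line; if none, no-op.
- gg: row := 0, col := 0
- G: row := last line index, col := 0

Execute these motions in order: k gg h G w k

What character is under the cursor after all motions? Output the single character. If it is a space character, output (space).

After 1 (k): row=0 col=0 char='g'
After 2 (gg): row=0 col=0 char='g'
After 3 (h): row=0 col=0 char='g'
After 4 (G): row=3 col=0 char='_'
After 5 (w): row=3 col=1 char='t'
After 6 (k): row=2 col=1 char='t'

Answer: t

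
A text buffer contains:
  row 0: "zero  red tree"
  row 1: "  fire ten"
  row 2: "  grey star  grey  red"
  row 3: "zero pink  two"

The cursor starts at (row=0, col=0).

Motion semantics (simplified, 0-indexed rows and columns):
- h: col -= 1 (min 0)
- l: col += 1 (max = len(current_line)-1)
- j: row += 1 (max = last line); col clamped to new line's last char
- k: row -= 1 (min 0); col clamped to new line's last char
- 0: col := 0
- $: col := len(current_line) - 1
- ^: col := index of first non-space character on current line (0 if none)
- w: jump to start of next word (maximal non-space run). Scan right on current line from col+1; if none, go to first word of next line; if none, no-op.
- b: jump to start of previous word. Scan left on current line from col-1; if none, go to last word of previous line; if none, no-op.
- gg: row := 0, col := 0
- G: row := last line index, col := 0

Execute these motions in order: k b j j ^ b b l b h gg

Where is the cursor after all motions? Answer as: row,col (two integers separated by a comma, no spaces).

After 1 (k): row=0 col=0 char='z'
After 2 (b): row=0 col=0 char='z'
After 3 (j): row=1 col=0 char='_'
After 4 (j): row=2 col=0 char='_'
After 5 (^): row=2 col=2 char='g'
After 6 (b): row=1 col=7 char='t'
After 7 (b): row=1 col=2 char='f'
After 8 (l): row=1 col=3 char='i'
After 9 (b): row=1 col=2 char='f'
After 10 (h): row=1 col=1 char='_'
After 11 (gg): row=0 col=0 char='z'

Answer: 0,0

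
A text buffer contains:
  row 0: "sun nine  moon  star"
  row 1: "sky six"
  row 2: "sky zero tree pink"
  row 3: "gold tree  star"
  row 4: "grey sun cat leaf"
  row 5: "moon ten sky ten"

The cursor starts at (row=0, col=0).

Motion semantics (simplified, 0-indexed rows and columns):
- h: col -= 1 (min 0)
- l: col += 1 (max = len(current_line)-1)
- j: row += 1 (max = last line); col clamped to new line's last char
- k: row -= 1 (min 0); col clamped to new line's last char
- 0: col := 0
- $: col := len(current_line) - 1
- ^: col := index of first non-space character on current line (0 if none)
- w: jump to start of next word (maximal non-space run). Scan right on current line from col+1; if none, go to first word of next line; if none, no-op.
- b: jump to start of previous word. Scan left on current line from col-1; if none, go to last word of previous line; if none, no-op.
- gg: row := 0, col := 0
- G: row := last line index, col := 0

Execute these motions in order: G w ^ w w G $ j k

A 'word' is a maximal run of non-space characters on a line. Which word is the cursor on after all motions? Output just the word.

Answer: leaf

Derivation:
After 1 (G): row=5 col=0 char='m'
After 2 (w): row=5 col=5 char='t'
After 3 (^): row=5 col=0 char='m'
After 4 (w): row=5 col=5 char='t'
After 5 (w): row=5 col=9 char='s'
After 6 (G): row=5 col=0 char='m'
After 7 ($): row=5 col=15 char='n'
After 8 (j): row=5 col=15 char='n'
After 9 (k): row=4 col=15 char='a'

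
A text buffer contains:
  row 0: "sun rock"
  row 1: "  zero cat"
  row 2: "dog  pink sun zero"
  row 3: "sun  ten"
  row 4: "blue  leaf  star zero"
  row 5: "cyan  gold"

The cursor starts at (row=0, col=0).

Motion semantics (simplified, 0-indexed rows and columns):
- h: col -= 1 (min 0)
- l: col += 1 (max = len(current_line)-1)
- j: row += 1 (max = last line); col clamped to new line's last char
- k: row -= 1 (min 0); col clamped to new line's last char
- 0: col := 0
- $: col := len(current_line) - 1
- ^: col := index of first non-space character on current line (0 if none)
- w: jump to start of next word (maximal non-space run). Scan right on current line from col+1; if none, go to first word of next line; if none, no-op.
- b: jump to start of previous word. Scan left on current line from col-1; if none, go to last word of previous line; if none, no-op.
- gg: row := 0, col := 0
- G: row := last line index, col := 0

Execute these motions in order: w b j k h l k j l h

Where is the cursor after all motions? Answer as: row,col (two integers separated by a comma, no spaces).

After 1 (w): row=0 col=4 char='r'
After 2 (b): row=0 col=0 char='s'
After 3 (j): row=1 col=0 char='_'
After 4 (k): row=0 col=0 char='s'
After 5 (h): row=0 col=0 char='s'
After 6 (l): row=0 col=1 char='u'
After 7 (k): row=0 col=1 char='u'
After 8 (j): row=1 col=1 char='_'
After 9 (l): row=1 col=2 char='z'
After 10 (h): row=1 col=1 char='_'

Answer: 1,1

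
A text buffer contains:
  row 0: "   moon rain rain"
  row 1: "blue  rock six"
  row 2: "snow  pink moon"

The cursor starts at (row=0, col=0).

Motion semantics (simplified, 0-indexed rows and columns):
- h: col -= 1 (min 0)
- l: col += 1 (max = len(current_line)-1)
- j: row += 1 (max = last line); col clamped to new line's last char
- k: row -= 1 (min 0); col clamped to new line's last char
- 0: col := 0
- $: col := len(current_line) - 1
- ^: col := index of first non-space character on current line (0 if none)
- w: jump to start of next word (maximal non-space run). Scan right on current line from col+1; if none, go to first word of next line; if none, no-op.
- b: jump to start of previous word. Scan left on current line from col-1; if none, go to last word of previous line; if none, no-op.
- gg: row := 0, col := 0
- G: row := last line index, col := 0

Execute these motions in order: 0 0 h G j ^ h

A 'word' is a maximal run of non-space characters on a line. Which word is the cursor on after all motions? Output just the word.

After 1 (0): row=0 col=0 char='_'
After 2 (0): row=0 col=0 char='_'
After 3 (h): row=0 col=0 char='_'
After 4 (G): row=2 col=0 char='s'
After 5 (j): row=2 col=0 char='s'
After 6 (^): row=2 col=0 char='s'
After 7 (h): row=2 col=0 char='s'

Answer: snow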